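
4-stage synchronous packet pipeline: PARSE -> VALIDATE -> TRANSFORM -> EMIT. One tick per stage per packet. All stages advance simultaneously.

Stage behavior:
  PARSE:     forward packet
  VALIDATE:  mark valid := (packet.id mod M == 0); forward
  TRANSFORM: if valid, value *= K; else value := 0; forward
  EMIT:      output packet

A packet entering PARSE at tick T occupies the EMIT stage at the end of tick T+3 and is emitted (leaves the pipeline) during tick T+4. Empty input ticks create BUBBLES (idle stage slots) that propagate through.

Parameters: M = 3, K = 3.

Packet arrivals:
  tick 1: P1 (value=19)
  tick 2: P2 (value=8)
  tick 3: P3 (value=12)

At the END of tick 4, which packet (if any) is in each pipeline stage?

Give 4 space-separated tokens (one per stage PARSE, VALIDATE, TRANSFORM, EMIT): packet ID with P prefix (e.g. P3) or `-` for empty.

Answer: - P3 P2 P1

Derivation:
Tick 1: [PARSE:P1(v=19,ok=F), VALIDATE:-, TRANSFORM:-, EMIT:-] out:-; in:P1
Tick 2: [PARSE:P2(v=8,ok=F), VALIDATE:P1(v=19,ok=F), TRANSFORM:-, EMIT:-] out:-; in:P2
Tick 3: [PARSE:P3(v=12,ok=F), VALIDATE:P2(v=8,ok=F), TRANSFORM:P1(v=0,ok=F), EMIT:-] out:-; in:P3
Tick 4: [PARSE:-, VALIDATE:P3(v=12,ok=T), TRANSFORM:P2(v=0,ok=F), EMIT:P1(v=0,ok=F)] out:-; in:-
At end of tick 4: ['-', 'P3', 'P2', 'P1']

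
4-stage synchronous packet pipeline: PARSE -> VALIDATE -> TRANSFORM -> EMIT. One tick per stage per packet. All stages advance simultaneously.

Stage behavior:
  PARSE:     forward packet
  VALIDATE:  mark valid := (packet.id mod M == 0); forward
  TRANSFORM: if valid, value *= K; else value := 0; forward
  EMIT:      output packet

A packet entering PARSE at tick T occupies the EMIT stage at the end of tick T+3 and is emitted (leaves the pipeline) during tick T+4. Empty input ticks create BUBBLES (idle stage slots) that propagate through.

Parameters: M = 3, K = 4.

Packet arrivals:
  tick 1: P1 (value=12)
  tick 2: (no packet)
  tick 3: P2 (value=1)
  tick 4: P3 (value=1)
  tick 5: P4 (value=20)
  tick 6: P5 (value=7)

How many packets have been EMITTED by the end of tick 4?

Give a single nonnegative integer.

Tick 1: [PARSE:P1(v=12,ok=F), VALIDATE:-, TRANSFORM:-, EMIT:-] out:-; in:P1
Tick 2: [PARSE:-, VALIDATE:P1(v=12,ok=F), TRANSFORM:-, EMIT:-] out:-; in:-
Tick 3: [PARSE:P2(v=1,ok=F), VALIDATE:-, TRANSFORM:P1(v=0,ok=F), EMIT:-] out:-; in:P2
Tick 4: [PARSE:P3(v=1,ok=F), VALIDATE:P2(v=1,ok=F), TRANSFORM:-, EMIT:P1(v=0,ok=F)] out:-; in:P3
Emitted by tick 4: []

Answer: 0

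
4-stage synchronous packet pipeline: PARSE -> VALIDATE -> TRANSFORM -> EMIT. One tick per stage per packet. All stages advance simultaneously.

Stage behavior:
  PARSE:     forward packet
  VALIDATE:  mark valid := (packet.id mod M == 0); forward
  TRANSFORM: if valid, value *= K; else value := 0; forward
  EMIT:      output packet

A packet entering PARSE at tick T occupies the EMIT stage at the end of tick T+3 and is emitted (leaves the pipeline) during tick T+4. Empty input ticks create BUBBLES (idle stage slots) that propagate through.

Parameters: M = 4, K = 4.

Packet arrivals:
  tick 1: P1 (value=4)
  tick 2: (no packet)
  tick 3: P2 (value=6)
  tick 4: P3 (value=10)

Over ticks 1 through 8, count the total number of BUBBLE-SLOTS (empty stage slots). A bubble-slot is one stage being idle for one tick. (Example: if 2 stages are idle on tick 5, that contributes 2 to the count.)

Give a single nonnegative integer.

Answer: 20

Derivation:
Tick 1: [PARSE:P1(v=4,ok=F), VALIDATE:-, TRANSFORM:-, EMIT:-] out:-; bubbles=3
Tick 2: [PARSE:-, VALIDATE:P1(v=4,ok=F), TRANSFORM:-, EMIT:-] out:-; bubbles=3
Tick 3: [PARSE:P2(v=6,ok=F), VALIDATE:-, TRANSFORM:P1(v=0,ok=F), EMIT:-] out:-; bubbles=2
Tick 4: [PARSE:P3(v=10,ok=F), VALIDATE:P2(v=6,ok=F), TRANSFORM:-, EMIT:P1(v=0,ok=F)] out:-; bubbles=1
Tick 5: [PARSE:-, VALIDATE:P3(v=10,ok=F), TRANSFORM:P2(v=0,ok=F), EMIT:-] out:P1(v=0); bubbles=2
Tick 6: [PARSE:-, VALIDATE:-, TRANSFORM:P3(v=0,ok=F), EMIT:P2(v=0,ok=F)] out:-; bubbles=2
Tick 7: [PARSE:-, VALIDATE:-, TRANSFORM:-, EMIT:P3(v=0,ok=F)] out:P2(v=0); bubbles=3
Tick 8: [PARSE:-, VALIDATE:-, TRANSFORM:-, EMIT:-] out:P3(v=0); bubbles=4
Total bubble-slots: 20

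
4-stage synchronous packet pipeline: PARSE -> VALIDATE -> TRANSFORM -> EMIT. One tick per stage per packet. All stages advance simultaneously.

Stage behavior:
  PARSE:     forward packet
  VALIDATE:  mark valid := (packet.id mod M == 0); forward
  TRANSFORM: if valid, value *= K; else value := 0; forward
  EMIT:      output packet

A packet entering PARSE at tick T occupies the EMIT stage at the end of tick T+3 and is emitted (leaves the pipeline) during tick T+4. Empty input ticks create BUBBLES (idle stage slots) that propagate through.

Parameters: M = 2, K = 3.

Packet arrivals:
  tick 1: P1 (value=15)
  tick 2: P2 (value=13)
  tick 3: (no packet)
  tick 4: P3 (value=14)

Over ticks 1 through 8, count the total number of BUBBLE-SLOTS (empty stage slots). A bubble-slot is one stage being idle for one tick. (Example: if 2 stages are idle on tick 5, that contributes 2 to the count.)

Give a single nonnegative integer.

Answer: 20

Derivation:
Tick 1: [PARSE:P1(v=15,ok=F), VALIDATE:-, TRANSFORM:-, EMIT:-] out:-; bubbles=3
Tick 2: [PARSE:P2(v=13,ok=F), VALIDATE:P1(v=15,ok=F), TRANSFORM:-, EMIT:-] out:-; bubbles=2
Tick 3: [PARSE:-, VALIDATE:P2(v=13,ok=T), TRANSFORM:P1(v=0,ok=F), EMIT:-] out:-; bubbles=2
Tick 4: [PARSE:P3(v=14,ok=F), VALIDATE:-, TRANSFORM:P2(v=39,ok=T), EMIT:P1(v=0,ok=F)] out:-; bubbles=1
Tick 5: [PARSE:-, VALIDATE:P3(v=14,ok=F), TRANSFORM:-, EMIT:P2(v=39,ok=T)] out:P1(v=0); bubbles=2
Tick 6: [PARSE:-, VALIDATE:-, TRANSFORM:P3(v=0,ok=F), EMIT:-] out:P2(v=39); bubbles=3
Tick 7: [PARSE:-, VALIDATE:-, TRANSFORM:-, EMIT:P3(v=0,ok=F)] out:-; bubbles=3
Tick 8: [PARSE:-, VALIDATE:-, TRANSFORM:-, EMIT:-] out:P3(v=0); bubbles=4
Total bubble-slots: 20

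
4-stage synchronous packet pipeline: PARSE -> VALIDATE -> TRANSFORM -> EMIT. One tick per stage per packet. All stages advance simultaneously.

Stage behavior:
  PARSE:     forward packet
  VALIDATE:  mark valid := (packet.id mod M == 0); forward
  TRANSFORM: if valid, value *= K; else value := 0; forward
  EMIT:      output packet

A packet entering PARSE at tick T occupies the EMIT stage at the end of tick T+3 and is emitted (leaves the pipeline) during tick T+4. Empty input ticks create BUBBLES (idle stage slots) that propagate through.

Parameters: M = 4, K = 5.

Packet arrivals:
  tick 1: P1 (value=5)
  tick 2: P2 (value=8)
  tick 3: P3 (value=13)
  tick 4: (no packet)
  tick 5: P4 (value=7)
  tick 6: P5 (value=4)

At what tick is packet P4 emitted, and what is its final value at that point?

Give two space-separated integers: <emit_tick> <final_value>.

Answer: 9 35

Derivation:
Tick 1: [PARSE:P1(v=5,ok=F), VALIDATE:-, TRANSFORM:-, EMIT:-] out:-; in:P1
Tick 2: [PARSE:P2(v=8,ok=F), VALIDATE:P1(v=5,ok=F), TRANSFORM:-, EMIT:-] out:-; in:P2
Tick 3: [PARSE:P3(v=13,ok=F), VALIDATE:P2(v=8,ok=F), TRANSFORM:P1(v=0,ok=F), EMIT:-] out:-; in:P3
Tick 4: [PARSE:-, VALIDATE:P3(v=13,ok=F), TRANSFORM:P2(v=0,ok=F), EMIT:P1(v=0,ok=F)] out:-; in:-
Tick 5: [PARSE:P4(v=7,ok=F), VALIDATE:-, TRANSFORM:P3(v=0,ok=F), EMIT:P2(v=0,ok=F)] out:P1(v=0); in:P4
Tick 6: [PARSE:P5(v=4,ok=F), VALIDATE:P4(v=7,ok=T), TRANSFORM:-, EMIT:P3(v=0,ok=F)] out:P2(v=0); in:P5
Tick 7: [PARSE:-, VALIDATE:P5(v=4,ok=F), TRANSFORM:P4(v=35,ok=T), EMIT:-] out:P3(v=0); in:-
Tick 8: [PARSE:-, VALIDATE:-, TRANSFORM:P5(v=0,ok=F), EMIT:P4(v=35,ok=T)] out:-; in:-
Tick 9: [PARSE:-, VALIDATE:-, TRANSFORM:-, EMIT:P5(v=0,ok=F)] out:P4(v=35); in:-
Tick 10: [PARSE:-, VALIDATE:-, TRANSFORM:-, EMIT:-] out:P5(v=0); in:-
P4: arrives tick 5, valid=True (id=4, id%4=0), emit tick 9, final value 35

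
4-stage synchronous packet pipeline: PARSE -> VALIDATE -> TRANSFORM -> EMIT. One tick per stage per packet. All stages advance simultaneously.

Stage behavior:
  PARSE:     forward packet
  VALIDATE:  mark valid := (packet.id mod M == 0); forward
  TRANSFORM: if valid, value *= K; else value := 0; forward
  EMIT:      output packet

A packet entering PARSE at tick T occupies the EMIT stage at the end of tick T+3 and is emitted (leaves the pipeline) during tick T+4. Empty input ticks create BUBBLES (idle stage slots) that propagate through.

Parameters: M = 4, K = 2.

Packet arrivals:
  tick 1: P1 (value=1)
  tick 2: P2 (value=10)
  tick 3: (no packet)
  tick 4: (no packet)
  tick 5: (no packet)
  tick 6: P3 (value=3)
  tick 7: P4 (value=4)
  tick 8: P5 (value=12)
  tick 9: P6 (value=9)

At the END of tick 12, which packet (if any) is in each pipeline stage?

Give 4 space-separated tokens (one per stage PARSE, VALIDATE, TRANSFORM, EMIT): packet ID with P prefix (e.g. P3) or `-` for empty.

Answer: - - - P6

Derivation:
Tick 1: [PARSE:P1(v=1,ok=F), VALIDATE:-, TRANSFORM:-, EMIT:-] out:-; in:P1
Tick 2: [PARSE:P2(v=10,ok=F), VALIDATE:P1(v=1,ok=F), TRANSFORM:-, EMIT:-] out:-; in:P2
Tick 3: [PARSE:-, VALIDATE:P2(v=10,ok=F), TRANSFORM:P1(v=0,ok=F), EMIT:-] out:-; in:-
Tick 4: [PARSE:-, VALIDATE:-, TRANSFORM:P2(v=0,ok=F), EMIT:P1(v=0,ok=F)] out:-; in:-
Tick 5: [PARSE:-, VALIDATE:-, TRANSFORM:-, EMIT:P2(v=0,ok=F)] out:P1(v=0); in:-
Tick 6: [PARSE:P3(v=3,ok=F), VALIDATE:-, TRANSFORM:-, EMIT:-] out:P2(v=0); in:P3
Tick 7: [PARSE:P4(v=4,ok=F), VALIDATE:P3(v=3,ok=F), TRANSFORM:-, EMIT:-] out:-; in:P4
Tick 8: [PARSE:P5(v=12,ok=F), VALIDATE:P4(v=4,ok=T), TRANSFORM:P3(v=0,ok=F), EMIT:-] out:-; in:P5
Tick 9: [PARSE:P6(v=9,ok=F), VALIDATE:P5(v=12,ok=F), TRANSFORM:P4(v=8,ok=T), EMIT:P3(v=0,ok=F)] out:-; in:P6
Tick 10: [PARSE:-, VALIDATE:P6(v=9,ok=F), TRANSFORM:P5(v=0,ok=F), EMIT:P4(v=8,ok=T)] out:P3(v=0); in:-
Tick 11: [PARSE:-, VALIDATE:-, TRANSFORM:P6(v=0,ok=F), EMIT:P5(v=0,ok=F)] out:P4(v=8); in:-
Tick 12: [PARSE:-, VALIDATE:-, TRANSFORM:-, EMIT:P6(v=0,ok=F)] out:P5(v=0); in:-
At end of tick 12: ['-', '-', '-', 'P6']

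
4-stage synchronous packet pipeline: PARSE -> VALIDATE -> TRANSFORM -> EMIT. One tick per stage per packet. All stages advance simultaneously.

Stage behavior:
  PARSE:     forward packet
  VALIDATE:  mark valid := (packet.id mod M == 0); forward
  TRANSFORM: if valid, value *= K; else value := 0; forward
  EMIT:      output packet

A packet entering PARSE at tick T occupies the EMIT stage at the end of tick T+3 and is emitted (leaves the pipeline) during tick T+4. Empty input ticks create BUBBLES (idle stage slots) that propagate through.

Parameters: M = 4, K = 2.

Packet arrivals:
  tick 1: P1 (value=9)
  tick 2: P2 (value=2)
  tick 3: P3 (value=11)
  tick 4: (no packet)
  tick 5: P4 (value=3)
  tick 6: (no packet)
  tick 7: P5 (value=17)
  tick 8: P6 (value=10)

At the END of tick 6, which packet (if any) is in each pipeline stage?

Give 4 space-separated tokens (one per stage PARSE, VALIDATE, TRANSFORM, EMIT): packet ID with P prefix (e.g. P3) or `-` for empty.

Tick 1: [PARSE:P1(v=9,ok=F), VALIDATE:-, TRANSFORM:-, EMIT:-] out:-; in:P1
Tick 2: [PARSE:P2(v=2,ok=F), VALIDATE:P1(v=9,ok=F), TRANSFORM:-, EMIT:-] out:-; in:P2
Tick 3: [PARSE:P3(v=11,ok=F), VALIDATE:P2(v=2,ok=F), TRANSFORM:P1(v=0,ok=F), EMIT:-] out:-; in:P3
Tick 4: [PARSE:-, VALIDATE:P3(v=11,ok=F), TRANSFORM:P2(v=0,ok=F), EMIT:P1(v=0,ok=F)] out:-; in:-
Tick 5: [PARSE:P4(v=3,ok=F), VALIDATE:-, TRANSFORM:P3(v=0,ok=F), EMIT:P2(v=0,ok=F)] out:P1(v=0); in:P4
Tick 6: [PARSE:-, VALIDATE:P4(v=3,ok=T), TRANSFORM:-, EMIT:P3(v=0,ok=F)] out:P2(v=0); in:-
At end of tick 6: ['-', 'P4', '-', 'P3']

Answer: - P4 - P3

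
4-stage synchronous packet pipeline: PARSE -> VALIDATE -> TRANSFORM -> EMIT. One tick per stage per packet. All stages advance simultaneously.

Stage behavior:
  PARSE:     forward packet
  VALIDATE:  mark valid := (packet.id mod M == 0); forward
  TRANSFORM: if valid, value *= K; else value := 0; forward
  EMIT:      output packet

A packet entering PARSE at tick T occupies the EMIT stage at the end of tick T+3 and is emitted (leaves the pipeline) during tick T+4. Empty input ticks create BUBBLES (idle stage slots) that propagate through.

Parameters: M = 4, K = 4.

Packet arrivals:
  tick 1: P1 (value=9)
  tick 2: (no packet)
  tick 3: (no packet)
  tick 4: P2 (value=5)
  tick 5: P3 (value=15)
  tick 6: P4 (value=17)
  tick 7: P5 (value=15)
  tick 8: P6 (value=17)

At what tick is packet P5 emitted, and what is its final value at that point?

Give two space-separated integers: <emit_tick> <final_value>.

Tick 1: [PARSE:P1(v=9,ok=F), VALIDATE:-, TRANSFORM:-, EMIT:-] out:-; in:P1
Tick 2: [PARSE:-, VALIDATE:P1(v=9,ok=F), TRANSFORM:-, EMIT:-] out:-; in:-
Tick 3: [PARSE:-, VALIDATE:-, TRANSFORM:P1(v=0,ok=F), EMIT:-] out:-; in:-
Tick 4: [PARSE:P2(v=5,ok=F), VALIDATE:-, TRANSFORM:-, EMIT:P1(v=0,ok=F)] out:-; in:P2
Tick 5: [PARSE:P3(v=15,ok=F), VALIDATE:P2(v=5,ok=F), TRANSFORM:-, EMIT:-] out:P1(v=0); in:P3
Tick 6: [PARSE:P4(v=17,ok=F), VALIDATE:P3(v=15,ok=F), TRANSFORM:P2(v=0,ok=F), EMIT:-] out:-; in:P4
Tick 7: [PARSE:P5(v=15,ok=F), VALIDATE:P4(v=17,ok=T), TRANSFORM:P3(v=0,ok=F), EMIT:P2(v=0,ok=F)] out:-; in:P5
Tick 8: [PARSE:P6(v=17,ok=F), VALIDATE:P5(v=15,ok=F), TRANSFORM:P4(v=68,ok=T), EMIT:P3(v=0,ok=F)] out:P2(v=0); in:P6
Tick 9: [PARSE:-, VALIDATE:P6(v=17,ok=F), TRANSFORM:P5(v=0,ok=F), EMIT:P4(v=68,ok=T)] out:P3(v=0); in:-
Tick 10: [PARSE:-, VALIDATE:-, TRANSFORM:P6(v=0,ok=F), EMIT:P5(v=0,ok=F)] out:P4(v=68); in:-
Tick 11: [PARSE:-, VALIDATE:-, TRANSFORM:-, EMIT:P6(v=0,ok=F)] out:P5(v=0); in:-
Tick 12: [PARSE:-, VALIDATE:-, TRANSFORM:-, EMIT:-] out:P6(v=0); in:-
P5: arrives tick 7, valid=False (id=5, id%4=1), emit tick 11, final value 0

Answer: 11 0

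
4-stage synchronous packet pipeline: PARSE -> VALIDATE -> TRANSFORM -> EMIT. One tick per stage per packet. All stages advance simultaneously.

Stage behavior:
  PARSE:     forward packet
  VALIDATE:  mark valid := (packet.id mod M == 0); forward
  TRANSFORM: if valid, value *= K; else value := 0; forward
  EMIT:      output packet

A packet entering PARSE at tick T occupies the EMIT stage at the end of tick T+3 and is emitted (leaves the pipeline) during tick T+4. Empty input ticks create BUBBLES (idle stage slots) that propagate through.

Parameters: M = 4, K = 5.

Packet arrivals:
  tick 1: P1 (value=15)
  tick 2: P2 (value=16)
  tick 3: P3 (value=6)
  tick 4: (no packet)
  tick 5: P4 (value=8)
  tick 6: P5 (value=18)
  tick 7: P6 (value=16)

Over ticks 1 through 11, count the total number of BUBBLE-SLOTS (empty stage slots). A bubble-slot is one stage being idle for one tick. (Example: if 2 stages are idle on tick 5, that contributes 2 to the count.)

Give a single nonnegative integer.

Tick 1: [PARSE:P1(v=15,ok=F), VALIDATE:-, TRANSFORM:-, EMIT:-] out:-; bubbles=3
Tick 2: [PARSE:P2(v=16,ok=F), VALIDATE:P1(v=15,ok=F), TRANSFORM:-, EMIT:-] out:-; bubbles=2
Tick 3: [PARSE:P3(v=6,ok=F), VALIDATE:P2(v=16,ok=F), TRANSFORM:P1(v=0,ok=F), EMIT:-] out:-; bubbles=1
Tick 4: [PARSE:-, VALIDATE:P3(v=6,ok=F), TRANSFORM:P2(v=0,ok=F), EMIT:P1(v=0,ok=F)] out:-; bubbles=1
Tick 5: [PARSE:P4(v=8,ok=F), VALIDATE:-, TRANSFORM:P3(v=0,ok=F), EMIT:P2(v=0,ok=F)] out:P1(v=0); bubbles=1
Tick 6: [PARSE:P5(v=18,ok=F), VALIDATE:P4(v=8,ok=T), TRANSFORM:-, EMIT:P3(v=0,ok=F)] out:P2(v=0); bubbles=1
Tick 7: [PARSE:P6(v=16,ok=F), VALIDATE:P5(v=18,ok=F), TRANSFORM:P4(v=40,ok=T), EMIT:-] out:P3(v=0); bubbles=1
Tick 8: [PARSE:-, VALIDATE:P6(v=16,ok=F), TRANSFORM:P5(v=0,ok=F), EMIT:P4(v=40,ok=T)] out:-; bubbles=1
Tick 9: [PARSE:-, VALIDATE:-, TRANSFORM:P6(v=0,ok=F), EMIT:P5(v=0,ok=F)] out:P4(v=40); bubbles=2
Tick 10: [PARSE:-, VALIDATE:-, TRANSFORM:-, EMIT:P6(v=0,ok=F)] out:P5(v=0); bubbles=3
Tick 11: [PARSE:-, VALIDATE:-, TRANSFORM:-, EMIT:-] out:P6(v=0); bubbles=4
Total bubble-slots: 20

Answer: 20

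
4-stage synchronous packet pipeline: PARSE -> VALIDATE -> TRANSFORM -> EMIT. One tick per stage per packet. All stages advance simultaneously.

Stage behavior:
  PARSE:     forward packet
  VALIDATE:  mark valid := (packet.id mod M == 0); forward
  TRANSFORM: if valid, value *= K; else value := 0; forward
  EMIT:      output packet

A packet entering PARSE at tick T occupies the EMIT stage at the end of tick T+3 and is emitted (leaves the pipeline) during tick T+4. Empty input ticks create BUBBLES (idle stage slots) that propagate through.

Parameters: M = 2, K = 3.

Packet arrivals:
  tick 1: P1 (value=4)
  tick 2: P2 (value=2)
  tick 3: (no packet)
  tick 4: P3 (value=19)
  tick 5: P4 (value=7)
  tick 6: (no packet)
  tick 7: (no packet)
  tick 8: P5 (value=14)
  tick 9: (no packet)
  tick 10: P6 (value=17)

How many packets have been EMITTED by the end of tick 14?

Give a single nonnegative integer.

Tick 1: [PARSE:P1(v=4,ok=F), VALIDATE:-, TRANSFORM:-, EMIT:-] out:-; in:P1
Tick 2: [PARSE:P2(v=2,ok=F), VALIDATE:P1(v=4,ok=F), TRANSFORM:-, EMIT:-] out:-; in:P2
Tick 3: [PARSE:-, VALIDATE:P2(v=2,ok=T), TRANSFORM:P1(v=0,ok=F), EMIT:-] out:-; in:-
Tick 4: [PARSE:P3(v=19,ok=F), VALIDATE:-, TRANSFORM:P2(v=6,ok=T), EMIT:P1(v=0,ok=F)] out:-; in:P3
Tick 5: [PARSE:P4(v=7,ok=F), VALIDATE:P3(v=19,ok=F), TRANSFORM:-, EMIT:P2(v=6,ok=T)] out:P1(v=0); in:P4
Tick 6: [PARSE:-, VALIDATE:P4(v=7,ok=T), TRANSFORM:P3(v=0,ok=F), EMIT:-] out:P2(v=6); in:-
Tick 7: [PARSE:-, VALIDATE:-, TRANSFORM:P4(v=21,ok=T), EMIT:P3(v=0,ok=F)] out:-; in:-
Tick 8: [PARSE:P5(v=14,ok=F), VALIDATE:-, TRANSFORM:-, EMIT:P4(v=21,ok=T)] out:P3(v=0); in:P5
Tick 9: [PARSE:-, VALIDATE:P5(v=14,ok=F), TRANSFORM:-, EMIT:-] out:P4(v=21); in:-
Tick 10: [PARSE:P6(v=17,ok=F), VALIDATE:-, TRANSFORM:P5(v=0,ok=F), EMIT:-] out:-; in:P6
Tick 11: [PARSE:-, VALIDATE:P6(v=17,ok=T), TRANSFORM:-, EMIT:P5(v=0,ok=F)] out:-; in:-
Tick 12: [PARSE:-, VALIDATE:-, TRANSFORM:P6(v=51,ok=T), EMIT:-] out:P5(v=0); in:-
Tick 13: [PARSE:-, VALIDATE:-, TRANSFORM:-, EMIT:P6(v=51,ok=T)] out:-; in:-
Tick 14: [PARSE:-, VALIDATE:-, TRANSFORM:-, EMIT:-] out:P6(v=51); in:-
Emitted by tick 14: ['P1', 'P2', 'P3', 'P4', 'P5', 'P6']

Answer: 6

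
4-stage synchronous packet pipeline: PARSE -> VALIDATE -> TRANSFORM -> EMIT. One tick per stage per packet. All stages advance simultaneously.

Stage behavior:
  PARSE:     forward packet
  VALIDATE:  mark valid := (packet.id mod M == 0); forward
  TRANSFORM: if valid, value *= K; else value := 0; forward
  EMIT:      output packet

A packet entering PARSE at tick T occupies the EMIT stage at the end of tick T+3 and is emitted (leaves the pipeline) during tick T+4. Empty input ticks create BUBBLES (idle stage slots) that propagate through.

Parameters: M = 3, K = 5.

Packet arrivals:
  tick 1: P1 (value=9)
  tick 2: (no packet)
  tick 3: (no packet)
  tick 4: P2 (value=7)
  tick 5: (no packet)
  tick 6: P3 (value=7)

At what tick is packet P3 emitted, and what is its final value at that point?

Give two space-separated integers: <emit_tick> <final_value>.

Answer: 10 35

Derivation:
Tick 1: [PARSE:P1(v=9,ok=F), VALIDATE:-, TRANSFORM:-, EMIT:-] out:-; in:P1
Tick 2: [PARSE:-, VALIDATE:P1(v=9,ok=F), TRANSFORM:-, EMIT:-] out:-; in:-
Tick 3: [PARSE:-, VALIDATE:-, TRANSFORM:P1(v=0,ok=F), EMIT:-] out:-; in:-
Tick 4: [PARSE:P2(v=7,ok=F), VALIDATE:-, TRANSFORM:-, EMIT:P1(v=0,ok=F)] out:-; in:P2
Tick 5: [PARSE:-, VALIDATE:P2(v=7,ok=F), TRANSFORM:-, EMIT:-] out:P1(v=0); in:-
Tick 6: [PARSE:P3(v=7,ok=F), VALIDATE:-, TRANSFORM:P2(v=0,ok=F), EMIT:-] out:-; in:P3
Tick 7: [PARSE:-, VALIDATE:P3(v=7,ok=T), TRANSFORM:-, EMIT:P2(v=0,ok=F)] out:-; in:-
Tick 8: [PARSE:-, VALIDATE:-, TRANSFORM:P3(v=35,ok=T), EMIT:-] out:P2(v=0); in:-
Tick 9: [PARSE:-, VALIDATE:-, TRANSFORM:-, EMIT:P3(v=35,ok=T)] out:-; in:-
Tick 10: [PARSE:-, VALIDATE:-, TRANSFORM:-, EMIT:-] out:P3(v=35); in:-
P3: arrives tick 6, valid=True (id=3, id%3=0), emit tick 10, final value 35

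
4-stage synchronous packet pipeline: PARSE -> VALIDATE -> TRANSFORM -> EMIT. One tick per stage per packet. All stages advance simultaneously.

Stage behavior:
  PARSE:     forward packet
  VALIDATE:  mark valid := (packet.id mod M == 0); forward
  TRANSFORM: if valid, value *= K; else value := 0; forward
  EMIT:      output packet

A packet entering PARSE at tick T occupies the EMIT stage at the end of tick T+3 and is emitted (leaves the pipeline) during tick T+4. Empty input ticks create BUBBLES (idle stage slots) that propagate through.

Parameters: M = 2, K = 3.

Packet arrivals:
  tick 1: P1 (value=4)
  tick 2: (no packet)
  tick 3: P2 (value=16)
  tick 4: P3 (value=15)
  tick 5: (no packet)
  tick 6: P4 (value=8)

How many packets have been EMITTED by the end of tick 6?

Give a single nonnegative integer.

Answer: 1

Derivation:
Tick 1: [PARSE:P1(v=4,ok=F), VALIDATE:-, TRANSFORM:-, EMIT:-] out:-; in:P1
Tick 2: [PARSE:-, VALIDATE:P1(v=4,ok=F), TRANSFORM:-, EMIT:-] out:-; in:-
Tick 3: [PARSE:P2(v=16,ok=F), VALIDATE:-, TRANSFORM:P1(v=0,ok=F), EMIT:-] out:-; in:P2
Tick 4: [PARSE:P3(v=15,ok=F), VALIDATE:P2(v=16,ok=T), TRANSFORM:-, EMIT:P1(v=0,ok=F)] out:-; in:P3
Tick 5: [PARSE:-, VALIDATE:P3(v=15,ok=F), TRANSFORM:P2(v=48,ok=T), EMIT:-] out:P1(v=0); in:-
Tick 6: [PARSE:P4(v=8,ok=F), VALIDATE:-, TRANSFORM:P3(v=0,ok=F), EMIT:P2(v=48,ok=T)] out:-; in:P4
Emitted by tick 6: ['P1']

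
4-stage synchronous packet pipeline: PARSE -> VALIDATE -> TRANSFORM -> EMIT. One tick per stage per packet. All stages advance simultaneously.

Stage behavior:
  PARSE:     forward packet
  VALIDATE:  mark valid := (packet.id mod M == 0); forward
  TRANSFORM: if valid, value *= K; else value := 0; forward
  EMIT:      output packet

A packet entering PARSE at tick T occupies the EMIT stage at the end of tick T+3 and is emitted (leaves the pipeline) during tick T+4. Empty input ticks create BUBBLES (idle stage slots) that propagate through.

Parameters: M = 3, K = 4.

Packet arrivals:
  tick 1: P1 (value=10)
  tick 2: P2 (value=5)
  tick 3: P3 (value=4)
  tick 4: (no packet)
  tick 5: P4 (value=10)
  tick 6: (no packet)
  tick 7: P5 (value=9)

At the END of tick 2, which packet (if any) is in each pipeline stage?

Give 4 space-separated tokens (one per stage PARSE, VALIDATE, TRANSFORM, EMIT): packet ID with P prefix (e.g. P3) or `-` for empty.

Answer: P2 P1 - -

Derivation:
Tick 1: [PARSE:P1(v=10,ok=F), VALIDATE:-, TRANSFORM:-, EMIT:-] out:-; in:P1
Tick 2: [PARSE:P2(v=5,ok=F), VALIDATE:P1(v=10,ok=F), TRANSFORM:-, EMIT:-] out:-; in:P2
At end of tick 2: ['P2', 'P1', '-', '-']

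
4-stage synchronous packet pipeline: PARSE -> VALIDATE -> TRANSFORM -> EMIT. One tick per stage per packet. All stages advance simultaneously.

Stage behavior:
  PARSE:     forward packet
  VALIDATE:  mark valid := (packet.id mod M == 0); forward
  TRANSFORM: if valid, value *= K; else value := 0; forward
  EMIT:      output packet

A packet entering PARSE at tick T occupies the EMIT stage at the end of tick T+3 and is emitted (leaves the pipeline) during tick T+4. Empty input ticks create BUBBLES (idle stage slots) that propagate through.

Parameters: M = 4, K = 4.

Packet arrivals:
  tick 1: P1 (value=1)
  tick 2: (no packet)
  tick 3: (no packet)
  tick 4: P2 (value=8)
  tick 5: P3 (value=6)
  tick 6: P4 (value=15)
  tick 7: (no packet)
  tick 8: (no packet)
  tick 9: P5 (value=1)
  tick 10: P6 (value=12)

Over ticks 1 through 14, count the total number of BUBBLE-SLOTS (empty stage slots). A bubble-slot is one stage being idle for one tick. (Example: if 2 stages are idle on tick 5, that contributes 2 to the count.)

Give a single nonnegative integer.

Answer: 32

Derivation:
Tick 1: [PARSE:P1(v=1,ok=F), VALIDATE:-, TRANSFORM:-, EMIT:-] out:-; bubbles=3
Tick 2: [PARSE:-, VALIDATE:P1(v=1,ok=F), TRANSFORM:-, EMIT:-] out:-; bubbles=3
Tick 3: [PARSE:-, VALIDATE:-, TRANSFORM:P1(v=0,ok=F), EMIT:-] out:-; bubbles=3
Tick 4: [PARSE:P2(v=8,ok=F), VALIDATE:-, TRANSFORM:-, EMIT:P1(v=0,ok=F)] out:-; bubbles=2
Tick 5: [PARSE:P3(v=6,ok=F), VALIDATE:P2(v=8,ok=F), TRANSFORM:-, EMIT:-] out:P1(v=0); bubbles=2
Tick 6: [PARSE:P4(v=15,ok=F), VALIDATE:P3(v=6,ok=F), TRANSFORM:P2(v=0,ok=F), EMIT:-] out:-; bubbles=1
Tick 7: [PARSE:-, VALIDATE:P4(v=15,ok=T), TRANSFORM:P3(v=0,ok=F), EMIT:P2(v=0,ok=F)] out:-; bubbles=1
Tick 8: [PARSE:-, VALIDATE:-, TRANSFORM:P4(v=60,ok=T), EMIT:P3(v=0,ok=F)] out:P2(v=0); bubbles=2
Tick 9: [PARSE:P5(v=1,ok=F), VALIDATE:-, TRANSFORM:-, EMIT:P4(v=60,ok=T)] out:P3(v=0); bubbles=2
Tick 10: [PARSE:P6(v=12,ok=F), VALIDATE:P5(v=1,ok=F), TRANSFORM:-, EMIT:-] out:P4(v=60); bubbles=2
Tick 11: [PARSE:-, VALIDATE:P6(v=12,ok=F), TRANSFORM:P5(v=0,ok=F), EMIT:-] out:-; bubbles=2
Tick 12: [PARSE:-, VALIDATE:-, TRANSFORM:P6(v=0,ok=F), EMIT:P5(v=0,ok=F)] out:-; bubbles=2
Tick 13: [PARSE:-, VALIDATE:-, TRANSFORM:-, EMIT:P6(v=0,ok=F)] out:P5(v=0); bubbles=3
Tick 14: [PARSE:-, VALIDATE:-, TRANSFORM:-, EMIT:-] out:P6(v=0); bubbles=4
Total bubble-slots: 32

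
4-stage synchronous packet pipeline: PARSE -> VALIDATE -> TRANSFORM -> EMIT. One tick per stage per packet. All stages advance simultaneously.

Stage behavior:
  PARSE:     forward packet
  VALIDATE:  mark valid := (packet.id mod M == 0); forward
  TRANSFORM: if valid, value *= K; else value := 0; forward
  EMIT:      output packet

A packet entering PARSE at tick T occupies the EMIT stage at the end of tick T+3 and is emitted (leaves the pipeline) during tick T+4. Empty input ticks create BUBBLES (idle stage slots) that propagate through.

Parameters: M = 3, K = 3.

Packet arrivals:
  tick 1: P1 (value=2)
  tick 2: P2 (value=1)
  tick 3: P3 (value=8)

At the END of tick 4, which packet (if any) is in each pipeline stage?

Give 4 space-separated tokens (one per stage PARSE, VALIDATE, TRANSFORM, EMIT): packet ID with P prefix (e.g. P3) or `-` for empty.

Answer: - P3 P2 P1

Derivation:
Tick 1: [PARSE:P1(v=2,ok=F), VALIDATE:-, TRANSFORM:-, EMIT:-] out:-; in:P1
Tick 2: [PARSE:P2(v=1,ok=F), VALIDATE:P1(v=2,ok=F), TRANSFORM:-, EMIT:-] out:-; in:P2
Tick 3: [PARSE:P3(v=8,ok=F), VALIDATE:P2(v=1,ok=F), TRANSFORM:P1(v=0,ok=F), EMIT:-] out:-; in:P3
Tick 4: [PARSE:-, VALIDATE:P3(v=8,ok=T), TRANSFORM:P2(v=0,ok=F), EMIT:P1(v=0,ok=F)] out:-; in:-
At end of tick 4: ['-', 'P3', 'P2', 'P1']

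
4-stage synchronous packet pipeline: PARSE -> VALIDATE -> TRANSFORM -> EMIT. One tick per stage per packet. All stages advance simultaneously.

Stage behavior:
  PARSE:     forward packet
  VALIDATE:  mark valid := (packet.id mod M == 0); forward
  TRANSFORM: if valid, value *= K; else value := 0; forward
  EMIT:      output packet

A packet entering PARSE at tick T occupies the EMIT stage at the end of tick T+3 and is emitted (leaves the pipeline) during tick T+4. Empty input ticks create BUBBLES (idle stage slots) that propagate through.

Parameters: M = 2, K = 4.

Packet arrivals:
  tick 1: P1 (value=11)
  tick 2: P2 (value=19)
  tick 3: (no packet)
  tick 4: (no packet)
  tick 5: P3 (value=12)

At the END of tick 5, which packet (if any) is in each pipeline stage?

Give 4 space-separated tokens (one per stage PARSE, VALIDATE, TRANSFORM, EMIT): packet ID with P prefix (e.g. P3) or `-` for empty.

Answer: P3 - - P2

Derivation:
Tick 1: [PARSE:P1(v=11,ok=F), VALIDATE:-, TRANSFORM:-, EMIT:-] out:-; in:P1
Tick 2: [PARSE:P2(v=19,ok=F), VALIDATE:P1(v=11,ok=F), TRANSFORM:-, EMIT:-] out:-; in:P2
Tick 3: [PARSE:-, VALIDATE:P2(v=19,ok=T), TRANSFORM:P1(v=0,ok=F), EMIT:-] out:-; in:-
Tick 4: [PARSE:-, VALIDATE:-, TRANSFORM:P2(v=76,ok=T), EMIT:P1(v=0,ok=F)] out:-; in:-
Tick 5: [PARSE:P3(v=12,ok=F), VALIDATE:-, TRANSFORM:-, EMIT:P2(v=76,ok=T)] out:P1(v=0); in:P3
At end of tick 5: ['P3', '-', '-', 'P2']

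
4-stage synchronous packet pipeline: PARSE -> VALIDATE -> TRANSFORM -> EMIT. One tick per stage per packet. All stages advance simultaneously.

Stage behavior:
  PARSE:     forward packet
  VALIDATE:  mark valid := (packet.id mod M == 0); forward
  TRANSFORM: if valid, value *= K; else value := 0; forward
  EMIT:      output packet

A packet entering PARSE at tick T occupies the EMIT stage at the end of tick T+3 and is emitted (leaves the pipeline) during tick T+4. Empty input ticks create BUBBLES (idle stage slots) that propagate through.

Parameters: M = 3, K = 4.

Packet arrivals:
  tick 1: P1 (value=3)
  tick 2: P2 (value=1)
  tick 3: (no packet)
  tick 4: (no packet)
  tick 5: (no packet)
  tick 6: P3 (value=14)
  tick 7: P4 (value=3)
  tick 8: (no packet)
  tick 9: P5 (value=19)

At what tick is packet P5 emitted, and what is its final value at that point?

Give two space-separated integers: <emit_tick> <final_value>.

Answer: 13 0

Derivation:
Tick 1: [PARSE:P1(v=3,ok=F), VALIDATE:-, TRANSFORM:-, EMIT:-] out:-; in:P1
Tick 2: [PARSE:P2(v=1,ok=F), VALIDATE:P1(v=3,ok=F), TRANSFORM:-, EMIT:-] out:-; in:P2
Tick 3: [PARSE:-, VALIDATE:P2(v=1,ok=F), TRANSFORM:P1(v=0,ok=F), EMIT:-] out:-; in:-
Tick 4: [PARSE:-, VALIDATE:-, TRANSFORM:P2(v=0,ok=F), EMIT:P1(v=0,ok=F)] out:-; in:-
Tick 5: [PARSE:-, VALIDATE:-, TRANSFORM:-, EMIT:P2(v=0,ok=F)] out:P1(v=0); in:-
Tick 6: [PARSE:P3(v=14,ok=F), VALIDATE:-, TRANSFORM:-, EMIT:-] out:P2(v=0); in:P3
Tick 7: [PARSE:P4(v=3,ok=F), VALIDATE:P3(v=14,ok=T), TRANSFORM:-, EMIT:-] out:-; in:P4
Tick 8: [PARSE:-, VALIDATE:P4(v=3,ok=F), TRANSFORM:P3(v=56,ok=T), EMIT:-] out:-; in:-
Tick 9: [PARSE:P5(v=19,ok=F), VALIDATE:-, TRANSFORM:P4(v=0,ok=F), EMIT:P3(v=56,ok=T)] out:-; in:P5
Tick 10: [PARSE:-, VALIDATE:P5(v=19,ok=F), TRANSFORM:-, EMIT:P4(v=0,ok=F)] out:P3(v=56); in:-
Tick 11: [PARSE:-, VALIDATE:-, TRANSFORM:P5(v=0,ok=F), EMIT:-] out:P4(v=0); in:-
Tick 12: [PARSE:-, VALIDATE:-, TRANSFORM:-, EMIT:P5(v=0,ok=F)] out:-; in:-
Tick 13: [PARSE:-, VALIDATE:-, TRANSFORM:-, EMIT:-] out:P5(v=0); in:-
P5: arrives tick 9, valid=False (id=5, id%3=2), emit tick 13, final value 0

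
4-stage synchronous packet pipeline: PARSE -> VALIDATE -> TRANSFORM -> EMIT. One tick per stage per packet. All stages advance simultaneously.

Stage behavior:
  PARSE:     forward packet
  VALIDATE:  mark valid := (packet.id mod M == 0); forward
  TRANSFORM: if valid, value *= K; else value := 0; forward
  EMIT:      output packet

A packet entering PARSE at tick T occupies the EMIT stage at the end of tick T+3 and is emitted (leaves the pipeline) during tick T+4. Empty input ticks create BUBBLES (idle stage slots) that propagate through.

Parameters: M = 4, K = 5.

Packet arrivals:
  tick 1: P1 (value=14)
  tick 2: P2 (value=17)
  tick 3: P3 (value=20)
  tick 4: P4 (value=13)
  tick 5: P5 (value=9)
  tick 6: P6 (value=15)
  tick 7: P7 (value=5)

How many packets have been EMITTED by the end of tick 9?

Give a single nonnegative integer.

Answer: 5

Derivation:
Tick 1: [PARSE:P1(v=14,ok=F), VALIDATE:-, TRANSFORM:-, EMIT:-] out:-; in:P1
Tick 2: [PARSE:P2(v=17,ok=F), VALIDATE:P1(v=14,ok=F), TRANSFORM:-, EMIT:-] out:-; in:P2
Tick 3: [PARSE:P3(v=20,ok=F), VALIDATE:P2(v=17,ok=F), TRANSFORM:P1(v=0,ok=F), EMIT:-] out:-; in:P3
Tick 4: [PARSE:P4(v=13,ok=F), VALIDATE:P3(v=20,ok=F), TRANSFORM:P2(v=0,ok=F), EMIT:P1(v=0,ok=F)] out:-; in:P4
Tick 5: [PARSE:P5(v=9,ok=F), VALIDATE:P4(v=13,ok=T), TRANSFORM:P3(v=0,ok=F), EMIT:P2(v=0,ok=F)] out:P1(v=0); in:P5
Tick 6: [PARSE:P6(v=15,ok=F), VALIDATE:P5(v=9,ok=F), TRANSFORM:P4(v=65,ok=T), EMIT:P3(v=0,ok=F)] out:P2(v=0); in:P6
Tick 7: [PARSE:P7(v=5,ok=F), VALIDATE:P6(v=15,ok=F), TRANSFORM:P5(v=0,ok=F), EMIT:P4(v=65,ok=T)] out:P3(v=0); in:P7
Tick 8: [PARSE:-, VALIDATE:P7(v=5,ok=F), TRANSFORM:P6(v=0,ok=F), EMIT:P5(v=0,ok=F)] out:P4(v=65); in:-
Tick 9: [PARSE:-, VALIDATE:-, TRANSFORM:P7(v=0,ok=F), EMIT:P6(v=0,ok=F)] out:P5(v=0); in:-
Emitted by tick 9: ['P1', 'P2', 'P3', 'P4', 'P5']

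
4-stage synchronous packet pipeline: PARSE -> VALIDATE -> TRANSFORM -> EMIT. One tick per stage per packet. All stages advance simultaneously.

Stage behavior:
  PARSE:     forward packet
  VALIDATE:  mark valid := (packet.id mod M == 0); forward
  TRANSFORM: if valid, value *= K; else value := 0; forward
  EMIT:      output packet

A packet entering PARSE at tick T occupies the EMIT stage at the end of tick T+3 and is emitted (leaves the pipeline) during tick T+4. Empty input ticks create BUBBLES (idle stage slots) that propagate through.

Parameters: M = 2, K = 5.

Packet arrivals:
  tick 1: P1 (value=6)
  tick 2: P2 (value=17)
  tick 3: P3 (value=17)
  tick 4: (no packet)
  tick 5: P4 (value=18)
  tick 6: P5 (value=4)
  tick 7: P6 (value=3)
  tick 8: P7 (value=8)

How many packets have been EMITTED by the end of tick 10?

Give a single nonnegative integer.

Answer: 5

Derivation:
Tick 1: [PARSE:P1(v=6,ok=F), VALIDATE:-, TRANSFORM:-, EMIT:-] out:-; in:P1
Tick 2: [PARSE:P2(v=17,ok=F), VALIDATE:P1(v=6,ok=F), TRANSFORM:-, EMIT:-] out:-; in:P2
Tick 3: [PARSE:P3(v=17,ok=F), VALIDATE:P2(v=17,ok=T), TRANSFORM:P1(v=0,ok=F), EMIT:-] out:-; in:P3
Tick 4: [PARSE:-, VALIDATE:P3(v=17,ok=F), TRANSFORM:P2(v=85,ok=T), EMIT:P1(v=0,ok=F)] out:-; in:-
Tick 5: [PARSE:P4(v=18,ok=F), VALIDATE:-, TRANSFORM:P3(v=0,ok=F), EMIT:P2(v=85,ok=T)] out:P1(v=0); in:P4
Tick 6: [PARSE:P5(v=4,ok=F), VALIDATE:P4(v=18,ok=T), TRANSFORM:-, EMIT:P3(v=0,ok=F)] out:P2(v=85); in:P5
Tick 7: [PARSE:P6(v=3,ok=F), VALIDATE:P5(v=4,ok=F), TRANSFORM:P4(v=90,ok=T), EMIT:-] out:P3(v=0); in:P6
Tick 8: [PARSE:P7(v=8,ok=F), VALIDATE:P6(v=3,ok=T), TRANSFORM:P5(v=0,ok=F), EMIT:P4(v=90,ok=T)] out:-; in:P7
Tick 9: [PARSE:-, VALIDATE:P7(v=8,ok=F), TRANSFORM:P6(v=15,ok=T), EMIT:P5(v=0,ok=F)] out:P4(v=90); in:-
Tick 10: [PARSE:-, VALIDATE:-, TRANSFORM:P7(v=0,ok=F), EMIT:P6(v=15,ok=T)] out:P5(v=0); in:-
Emitted by tick 10: ['P1', 'P2', 'P3', 'P4', 'P5']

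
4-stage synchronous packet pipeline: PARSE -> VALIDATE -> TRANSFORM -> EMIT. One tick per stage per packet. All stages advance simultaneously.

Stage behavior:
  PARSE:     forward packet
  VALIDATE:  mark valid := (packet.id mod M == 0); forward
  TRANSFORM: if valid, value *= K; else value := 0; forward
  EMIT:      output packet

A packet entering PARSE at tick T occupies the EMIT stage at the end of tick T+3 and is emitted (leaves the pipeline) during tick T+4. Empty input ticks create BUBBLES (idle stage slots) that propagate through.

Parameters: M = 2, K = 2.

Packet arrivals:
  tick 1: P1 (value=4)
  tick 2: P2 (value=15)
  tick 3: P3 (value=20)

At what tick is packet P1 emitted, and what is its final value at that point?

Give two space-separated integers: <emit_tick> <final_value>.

Answer: 5 0

Derivation:
Tick 1: [PARSE:P1(v=4,ok=F), VALIDATE:-, TRANSFORM:-, EMIT:-] out:-; in:P1
Tick 2: [PARSE:P2(v=15,ok=F), VALIDATE:P1(v=4,ok=F), TRANSFORM:-, EMIT:-] out:-; in:P2
Tick 3: [PARSE:P3(v=20,ok=F), VALIDATE:P2(v=15,ok=T), TRANSFORM:P1(v=0,ok=F), EMIT:-] out:-; in:P3
Tick 4: [PARSE:-, VALIDATE:P3(v=20,ok=F), TRANSFORM:P2(v=30,ok=T), EMIT:P1(v=0,ok=F)] out:-; in:-
Tick 5: [PARSE:-, VALIDATE:-, TRANSFORM:P3(v=0,ok=F), EMIT:P2(v=30,ok=T)] out:P1(v=0); in:-
Tick 6: [PARSE:-, VALIDATE:-, TRANSFORM:-, EMIT:P3(v=0,ok=F)] out:P2(v=30); in:-
Tick 7: [PARSE:-, VALIDATE:-, TRANSFORM:-, EMIT:-] out:P3(v=0); in:-
P1: arrives tick 1, valid=False (id=1, id%2=1), emit tick 5, final value 0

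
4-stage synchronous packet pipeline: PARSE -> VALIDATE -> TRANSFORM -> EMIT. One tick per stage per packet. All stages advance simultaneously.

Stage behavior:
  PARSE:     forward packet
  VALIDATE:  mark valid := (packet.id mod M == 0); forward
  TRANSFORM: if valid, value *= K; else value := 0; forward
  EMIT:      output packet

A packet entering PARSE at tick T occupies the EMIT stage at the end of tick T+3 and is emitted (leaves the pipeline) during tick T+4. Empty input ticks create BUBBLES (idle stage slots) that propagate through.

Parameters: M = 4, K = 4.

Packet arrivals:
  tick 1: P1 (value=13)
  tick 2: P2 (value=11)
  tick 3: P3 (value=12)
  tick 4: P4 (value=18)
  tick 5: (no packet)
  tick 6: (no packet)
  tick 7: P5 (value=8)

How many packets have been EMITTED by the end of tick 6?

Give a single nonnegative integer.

Tick 1: [PARSE:P1(v=13,ok=F), VALIDATE:-, TRANSFORM:-, EMIT:-] out:-; in:P1
Tick 2: [PARSE:P2(v=11,ok=F), VALIDATE:P1(v=13,ok=F), TRANSFORM:-, EMIT:-] out:-; in:P2
Tick 3: [PARSE:P3(v=12,ok=F), VALIDATE:P2(v=11,ok=F), TRANSFORM:P1(v=0,ok=F), EMIT:-] out:-; in:P3
Tick 4: [PARSE:P4(v=18,ok=F), VALIDATE:P3(v=12,ok=F), TRANSFORM:P2(v=0,ok=F), EMIT:P1(v=0,ok=F)] out:-; in:P4
Tick 5: [PARSE:-, VALIDATE:P4(v=18,ok=T), TRANSFORM:P3(v=0,ok=F), EMIT:P2(v=0,ok=F)] out:P1(v=0); in:-
Tick 6: [PARSE:-, VALIDATE:-, TRANSFORM:P4(v=72,ok=T), EMIT:P3(v=0,ok=F)] out:P2(v=0); in:-
Emitted by tick 6: ['P1', 'P2']

Answer: 2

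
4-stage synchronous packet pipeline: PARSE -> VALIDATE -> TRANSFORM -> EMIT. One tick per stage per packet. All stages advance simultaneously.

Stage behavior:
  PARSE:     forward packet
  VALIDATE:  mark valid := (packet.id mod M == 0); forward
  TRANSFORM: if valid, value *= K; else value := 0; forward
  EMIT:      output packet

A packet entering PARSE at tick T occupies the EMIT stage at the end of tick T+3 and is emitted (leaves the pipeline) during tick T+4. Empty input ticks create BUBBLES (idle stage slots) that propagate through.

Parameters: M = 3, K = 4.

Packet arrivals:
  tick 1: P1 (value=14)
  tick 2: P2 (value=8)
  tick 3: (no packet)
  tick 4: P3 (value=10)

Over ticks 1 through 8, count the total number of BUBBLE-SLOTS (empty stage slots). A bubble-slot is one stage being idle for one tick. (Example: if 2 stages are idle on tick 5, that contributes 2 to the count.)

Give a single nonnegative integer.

Answer: 20

Derivation:
Tick 1: [PARSE:P1(v=14,ok=F), VALIDATE:-, TRANSFORM:-, EMIT:-] out:-; bubbles=3
Tick 2: [PARSE:P2(v=8,ok=F), VALIDATE:P1(v=14,ok=F), TRANSFORM:-, EMIT:-] out:-; bubbles=2
Tick 3: [PARSE:-, VALIDATE:P2(v=8,ok=F), TRANSFORM:P1(v=0,ok=F), EMIT:-] out:-; bubbles=2
Tick 4: [PARSE:P3(v=10,ok=F), VALIDATE:-, TRANSFORM:P2(v=0,ok=F), EMIT:P1(v=0,ok=F)] out:-; bubbles=1
Tick 5: [PARSE:-, VALIDATE:P3(v=10,ok=T), TRANSFORM:-, EMIT:P2(v=0,ok=F)] out:P1(v=0); bubbles=2
Tick 6: [PARSE:-, VALIDATE:-, TRANSFORM:P3(v=40,ok=T), EMIT:-] out:P2(v=0); bubbles=3
Tick 7: [PARSE:-, VALIDATE:-, TRANSFORM:-, EMIT:P3(v=40,ok=T)] out:-; bubbles=3
Tick 8: [PARSE:-, VALIDATE:-, TRANSFORM:-, EMIT:-] out:P3(v=40); bubbles=4
Total bubble-slots: 20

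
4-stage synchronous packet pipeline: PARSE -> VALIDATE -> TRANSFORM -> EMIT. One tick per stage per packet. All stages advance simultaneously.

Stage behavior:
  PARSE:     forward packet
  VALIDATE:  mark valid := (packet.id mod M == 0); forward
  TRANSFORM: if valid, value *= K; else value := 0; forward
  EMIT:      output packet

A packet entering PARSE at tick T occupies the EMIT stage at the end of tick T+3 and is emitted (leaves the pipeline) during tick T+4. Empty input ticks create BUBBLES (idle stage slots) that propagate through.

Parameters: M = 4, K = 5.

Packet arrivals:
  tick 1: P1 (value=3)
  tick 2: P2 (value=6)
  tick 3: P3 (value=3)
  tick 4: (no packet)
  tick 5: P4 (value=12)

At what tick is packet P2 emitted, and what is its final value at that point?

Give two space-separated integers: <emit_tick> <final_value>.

Answer: 6 0

Derivation:
Tick 1: [PARSE:P1(v=3,ok=F), VALIDATE:-, TRANSFORM:-, EMIT:-] out:-; in:P1
Tick 2: [PARSE:P2(v=6,ok=F), VALIDATE:P1(v=3,ok=F), TRANSFORM:-, EMIT:-] out:-; in:P2
Tick 3: [PARSE:P3(v=3,ok=F), VALIDATE:P2(v=6,ok=F), TRANSFORM:P1(v=0,ok=F), EMIT:-] out:-; in:P3
Tick 4: [PARSE:-, VALIDATE:P3(v=3,ok=F), TRANSFORM:P2(v=0,ok=F), EMIT:P1(v=0,ok=F)] out:-; in:-
Tick 5: [PARSE:P4(v=12,ok=F), VALIDATE:-, TRANSFORM:P3(v=0,ok=F), EMIT:P2(v=0,ok=F)] out:P1(v=0); in:P4
Tick 6: [PARSE:-, VALIDATE:P4(v=12,ok=T), TRANSFORM:-, EMIT:P3(v=0,ok=F)] out:P2(v=0); in:-
Tick 7: [PARSE:-, VALIDATE:-, TRANSFORM:P4(v=60,ok=T), EMIT:-] out:P3(v=0); in:-
Tick 8: [PARSE:-, VALIDATE:-, TRANSFORM:-, EMIT:P4(v=60,ok=T)] out:-; in:-
Tick 9: [PARSE:-, VALIDATE:-, TRANSFORM:-, EMIT:-] out:P4(v=60); in:-
P2: arrives tick 2, valid=False (id=2, id%4=2), emit tick 6, final value 0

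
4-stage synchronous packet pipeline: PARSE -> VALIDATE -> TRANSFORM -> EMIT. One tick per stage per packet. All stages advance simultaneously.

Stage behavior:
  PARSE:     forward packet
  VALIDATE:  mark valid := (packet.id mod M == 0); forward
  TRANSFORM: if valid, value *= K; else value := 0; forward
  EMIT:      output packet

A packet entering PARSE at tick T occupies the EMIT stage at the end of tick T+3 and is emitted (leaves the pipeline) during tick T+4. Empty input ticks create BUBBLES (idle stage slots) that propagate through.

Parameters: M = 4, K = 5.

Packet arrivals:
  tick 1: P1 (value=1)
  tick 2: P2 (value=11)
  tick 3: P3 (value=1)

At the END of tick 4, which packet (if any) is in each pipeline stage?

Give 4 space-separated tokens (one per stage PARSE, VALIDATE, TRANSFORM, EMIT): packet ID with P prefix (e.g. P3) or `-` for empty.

Answer: - P3 P2 P1

Derivation:
Tick 1: [PARSE:P1(v=1,ok=F), VALIDATE:-, TRANSFORM:-, EMIT:-] out:-; in:P1
Tick 2: [PARSE:P2(v=11,ok=F), VALIDATE:P1(v=1,ok=F), TRANSFORM:-, EMIT:-] out:-; in:P2
Tick 3: [PARSE:P3(v=1,ok=F), VALIDATE:P2(v=11,ok=F), TRANSFORM:P1(v=0,ok=F), EMIT:-] out:-; in:P3
Tick 4: [PARSE:-, VALIDATE:P3(v=1,ok=F), TRANSFORM:P2(v=0,ok=F), EMIT:P1(v=0,ok=F)] out:-; in:-
At end of tick 4: ['-', 'P3', 'P2', 'P1']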